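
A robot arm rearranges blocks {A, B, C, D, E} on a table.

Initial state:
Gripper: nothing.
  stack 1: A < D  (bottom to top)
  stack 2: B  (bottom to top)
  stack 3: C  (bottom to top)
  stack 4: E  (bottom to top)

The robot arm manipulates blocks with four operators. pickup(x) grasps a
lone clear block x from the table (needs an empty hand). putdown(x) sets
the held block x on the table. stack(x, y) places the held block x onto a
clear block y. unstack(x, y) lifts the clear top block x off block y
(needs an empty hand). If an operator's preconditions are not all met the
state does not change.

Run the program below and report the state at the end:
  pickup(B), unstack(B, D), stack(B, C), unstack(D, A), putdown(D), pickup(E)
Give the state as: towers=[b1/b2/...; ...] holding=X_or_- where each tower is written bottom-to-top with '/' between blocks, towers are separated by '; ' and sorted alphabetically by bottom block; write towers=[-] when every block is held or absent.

step 1 (pickup(B)): towers=[A/D; C; E] holding=B
step 2 (unstack(B, D)) [no-op]: towers=[A/D; C; E] holding=B
step 3 (stack(B, C)): towers=[A/D; C/B; E] holding=-
step 4 (unstack(D, A)): towers=[A; C/B; E] holding=D
step 5 (putdown(D)): towers=[A; C/B; D; E] holding=-
step 6 (pickup(E)): towers=[A; C/B; D] holding=E

towers=[A; C/B; D] holding=E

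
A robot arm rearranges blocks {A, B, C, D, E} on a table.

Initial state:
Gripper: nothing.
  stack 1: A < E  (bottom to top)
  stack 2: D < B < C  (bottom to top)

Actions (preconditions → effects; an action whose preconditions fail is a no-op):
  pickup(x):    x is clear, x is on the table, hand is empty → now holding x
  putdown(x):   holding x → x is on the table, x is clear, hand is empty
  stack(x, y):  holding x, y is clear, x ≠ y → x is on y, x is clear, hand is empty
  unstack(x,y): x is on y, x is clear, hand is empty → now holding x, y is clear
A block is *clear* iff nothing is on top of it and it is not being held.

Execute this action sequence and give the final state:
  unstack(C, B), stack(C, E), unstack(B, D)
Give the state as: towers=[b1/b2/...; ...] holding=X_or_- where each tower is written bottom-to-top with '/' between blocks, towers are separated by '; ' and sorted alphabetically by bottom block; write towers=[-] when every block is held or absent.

towers=[A/E/C; D] holding=B

step 1 (unstack(C, B)): towers=[A/E; D/B] holding=C
step 2 (stack(C, E)): towers=[A/E/C; D/B] holding=-
step 3 (unstack(B, D)): towers=[A/E/C; D] holding=B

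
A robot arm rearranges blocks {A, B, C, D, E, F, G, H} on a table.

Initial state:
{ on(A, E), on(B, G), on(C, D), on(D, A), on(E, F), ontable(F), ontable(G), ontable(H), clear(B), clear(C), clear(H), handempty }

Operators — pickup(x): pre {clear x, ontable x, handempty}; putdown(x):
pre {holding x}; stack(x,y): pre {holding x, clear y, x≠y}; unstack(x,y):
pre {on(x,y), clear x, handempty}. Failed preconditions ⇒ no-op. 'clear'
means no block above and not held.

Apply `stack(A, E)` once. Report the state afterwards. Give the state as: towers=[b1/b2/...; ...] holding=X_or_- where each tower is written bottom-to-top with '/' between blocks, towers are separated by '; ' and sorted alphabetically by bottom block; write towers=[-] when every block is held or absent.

before: towers=[F/E/A/D/C; G/B; H] holding=-
pre[stack(A, E)]: holding(A) ✗, clear(E) ✗, A≠E ✓
holding(A), clear(E) unmet → stack(A, E) is a no-op
after:  towers=[F/E/A/D/C; G/B; H] holding=-

towers=[F/E/A/D/C; G/B; H] holding=-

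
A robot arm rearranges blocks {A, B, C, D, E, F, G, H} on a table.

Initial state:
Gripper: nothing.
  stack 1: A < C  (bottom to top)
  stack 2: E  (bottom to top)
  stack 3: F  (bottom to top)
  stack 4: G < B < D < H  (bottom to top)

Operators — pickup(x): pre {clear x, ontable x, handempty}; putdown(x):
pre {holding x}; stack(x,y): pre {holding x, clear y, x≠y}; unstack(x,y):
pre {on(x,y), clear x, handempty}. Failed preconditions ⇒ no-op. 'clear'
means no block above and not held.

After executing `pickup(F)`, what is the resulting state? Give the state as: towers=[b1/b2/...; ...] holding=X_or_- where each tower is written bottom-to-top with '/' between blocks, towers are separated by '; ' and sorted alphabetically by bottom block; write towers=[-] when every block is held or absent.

before: towers=[A/C; E; F; G/B/D/H] holding=-
pre[pickup(F)]: clear(F) ok, ontable(F) ok, handempty ok
all met → apply pickup(F)
after:  towers=[A/C; E; G/B/D/H] holding=F

towers=[A/C; E; G/B/D/H] holding=F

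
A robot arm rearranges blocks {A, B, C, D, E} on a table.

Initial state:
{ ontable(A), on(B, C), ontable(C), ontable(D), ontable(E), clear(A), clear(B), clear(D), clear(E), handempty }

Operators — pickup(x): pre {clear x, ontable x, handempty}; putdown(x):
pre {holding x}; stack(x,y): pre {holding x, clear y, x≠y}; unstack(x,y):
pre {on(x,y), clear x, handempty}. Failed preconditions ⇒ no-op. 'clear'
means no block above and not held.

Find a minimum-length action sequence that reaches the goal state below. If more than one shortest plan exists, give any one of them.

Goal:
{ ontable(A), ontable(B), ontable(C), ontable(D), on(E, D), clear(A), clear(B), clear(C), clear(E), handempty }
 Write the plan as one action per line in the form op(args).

step 1 (unstack(B, C)): towers=[A; C; D; E] holding=B
step 2 (putdown(B)): towers=[A; B; C; D; E] holding=-
step 3 (pickup(E)): towers=[A; B; C; D] holding=E
step 4 (stack(E, D)): towers=[A; B; C; D/E] holding=-
goal check: towers=[A; B; C; D/E] holding=- — reached (length 4, optimal by BFS)

unstack(B, C)
putdown(B)
pickup(E)
stack(E, D)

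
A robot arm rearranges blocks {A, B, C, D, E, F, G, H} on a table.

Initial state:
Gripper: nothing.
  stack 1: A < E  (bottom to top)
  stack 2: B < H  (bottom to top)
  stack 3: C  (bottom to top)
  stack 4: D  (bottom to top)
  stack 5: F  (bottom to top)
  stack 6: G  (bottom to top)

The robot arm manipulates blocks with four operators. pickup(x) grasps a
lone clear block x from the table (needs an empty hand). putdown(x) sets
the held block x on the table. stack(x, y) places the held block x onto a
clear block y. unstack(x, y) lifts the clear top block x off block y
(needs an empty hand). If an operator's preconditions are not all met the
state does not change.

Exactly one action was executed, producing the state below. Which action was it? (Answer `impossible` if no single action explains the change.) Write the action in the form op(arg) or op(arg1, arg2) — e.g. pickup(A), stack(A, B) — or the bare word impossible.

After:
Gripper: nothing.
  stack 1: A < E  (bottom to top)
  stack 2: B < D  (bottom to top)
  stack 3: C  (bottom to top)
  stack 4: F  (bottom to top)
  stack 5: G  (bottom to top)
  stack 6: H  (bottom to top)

impossible

target: towers=[A/E; B/D; C; F; G; H] holding=-
         pickup(G) → towers=[A/E; B/H; C; D; F] holding=G
     unstack(E, A) → towers=[A; B/H; C; D; F; G] holding=E
     unstack(H, B) → towers=[A/E; B; C; D; F; G] holding=H
         pickup(F) → towers=[A/E; B/H; C; D; G] holding=F
         pickup(D) → towers=[A/E; B/H; C; F; G] holding=D
         pickup(C) → towers=[A/E; B/H; D; F; G] holding=C
none of the 6 applicable actions match → impossible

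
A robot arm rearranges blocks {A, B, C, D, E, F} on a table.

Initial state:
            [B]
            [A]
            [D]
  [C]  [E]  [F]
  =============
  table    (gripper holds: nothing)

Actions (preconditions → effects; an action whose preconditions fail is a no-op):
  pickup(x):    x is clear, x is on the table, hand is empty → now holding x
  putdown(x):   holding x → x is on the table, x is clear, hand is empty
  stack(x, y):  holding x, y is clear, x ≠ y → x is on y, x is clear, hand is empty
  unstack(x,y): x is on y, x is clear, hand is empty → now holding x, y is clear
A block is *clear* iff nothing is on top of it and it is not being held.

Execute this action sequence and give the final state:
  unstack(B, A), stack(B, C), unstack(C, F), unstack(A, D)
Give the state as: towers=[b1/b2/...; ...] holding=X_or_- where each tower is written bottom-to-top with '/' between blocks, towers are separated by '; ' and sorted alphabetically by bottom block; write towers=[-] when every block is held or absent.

step 1 (unstack(B, A)): towers=[C; E; F/D/A] holding=B
step 2 (stack(B, C)): towers=[C/B; E; F/D/A] holding=-
step 3 (unstack(C, F)) [no-op]: towers=[C/B; E; F/D/A] holding=-
step 4 (unstack(A, D)): towers=[C/B; E; F/D] holding=A

towers=[C/B; E; F/D] holding=A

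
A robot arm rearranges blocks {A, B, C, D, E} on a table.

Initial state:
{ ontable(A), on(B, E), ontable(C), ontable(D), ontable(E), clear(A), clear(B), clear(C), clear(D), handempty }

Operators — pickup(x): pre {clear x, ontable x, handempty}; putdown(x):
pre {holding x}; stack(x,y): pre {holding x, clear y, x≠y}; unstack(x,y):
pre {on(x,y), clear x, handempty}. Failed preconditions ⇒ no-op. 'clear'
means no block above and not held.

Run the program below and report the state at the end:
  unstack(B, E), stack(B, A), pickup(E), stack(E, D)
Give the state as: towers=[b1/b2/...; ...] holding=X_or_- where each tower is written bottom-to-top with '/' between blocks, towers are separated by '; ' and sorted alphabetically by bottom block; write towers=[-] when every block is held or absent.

step 1 (unstack(B, E)): towers=[A; C; D; E] holding=B
step 2 (stack(B, A)): towers=[A/B; C; D; E] holding=-
step 3 (pickup(E)): towers=[A/B; C; D] holding=E
step 4 (stack(E, D)): towers=[A/B; C; D/E] holding=-

towers=[A/B; C; D/E] holding=-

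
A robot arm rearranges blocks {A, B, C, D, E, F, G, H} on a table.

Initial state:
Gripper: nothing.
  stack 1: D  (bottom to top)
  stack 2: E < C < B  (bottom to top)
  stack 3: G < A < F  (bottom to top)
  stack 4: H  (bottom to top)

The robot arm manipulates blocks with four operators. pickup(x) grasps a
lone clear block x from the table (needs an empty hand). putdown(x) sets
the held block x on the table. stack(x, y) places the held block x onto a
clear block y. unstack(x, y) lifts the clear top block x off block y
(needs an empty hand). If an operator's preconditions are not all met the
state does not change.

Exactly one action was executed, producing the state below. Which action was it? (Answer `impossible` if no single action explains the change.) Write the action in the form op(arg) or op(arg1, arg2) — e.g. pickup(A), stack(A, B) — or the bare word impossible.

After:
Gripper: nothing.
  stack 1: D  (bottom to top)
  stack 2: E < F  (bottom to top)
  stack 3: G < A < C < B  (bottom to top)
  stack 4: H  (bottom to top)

target: towers=[D; E/F; G/A/C/B; H] holding=-
         pickup(H) → towers=[D; E/C/B; G/A/F] holding=H
     unstack(B, C) → towers=[D; E/C; G/A/F; H] holding=B
     unstack(F, A) → towers=[D; E/C/B; G/A; H] holding=F
         pickup(D) → towers=[E/C/B; G/A/F; H] holding=D
none of the 4 applicable actions match → impossible

impossible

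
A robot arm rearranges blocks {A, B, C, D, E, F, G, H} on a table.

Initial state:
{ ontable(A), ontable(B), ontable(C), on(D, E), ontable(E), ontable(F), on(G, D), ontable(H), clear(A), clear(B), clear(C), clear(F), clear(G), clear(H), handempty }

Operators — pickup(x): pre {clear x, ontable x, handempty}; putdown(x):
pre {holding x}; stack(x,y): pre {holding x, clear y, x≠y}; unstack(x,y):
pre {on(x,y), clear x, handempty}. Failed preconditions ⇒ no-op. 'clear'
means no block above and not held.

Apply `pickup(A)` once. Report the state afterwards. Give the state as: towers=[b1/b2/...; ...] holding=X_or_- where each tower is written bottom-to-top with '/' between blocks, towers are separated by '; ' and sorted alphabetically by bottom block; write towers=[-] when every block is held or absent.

towers=[B; C; E/D/G; F; H] holding=A

before: towers=[A; B; C; E/D/G; F; H] holding=-
pre[pickup(A)]: clear(A) ok, ontable(A) ok, handempty ok
all met → apply pickup(A)
after:  towers=[B; C; E/D/G; F; H] holding=A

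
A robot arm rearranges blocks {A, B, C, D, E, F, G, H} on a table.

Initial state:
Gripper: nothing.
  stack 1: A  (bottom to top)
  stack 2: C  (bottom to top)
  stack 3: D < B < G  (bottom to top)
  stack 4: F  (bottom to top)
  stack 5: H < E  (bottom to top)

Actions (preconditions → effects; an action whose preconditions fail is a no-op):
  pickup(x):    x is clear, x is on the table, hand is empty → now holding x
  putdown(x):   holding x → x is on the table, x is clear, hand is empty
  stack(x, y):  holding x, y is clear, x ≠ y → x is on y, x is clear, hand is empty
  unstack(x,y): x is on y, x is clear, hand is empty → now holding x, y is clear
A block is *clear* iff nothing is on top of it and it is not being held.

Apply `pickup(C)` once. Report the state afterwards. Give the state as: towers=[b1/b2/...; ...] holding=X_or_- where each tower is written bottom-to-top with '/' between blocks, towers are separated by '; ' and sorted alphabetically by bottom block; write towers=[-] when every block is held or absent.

before: towers=[A; C; D/B/G; F; H/E] holding=-
pre[pickup(C)]: clear(C) ✓, ontable(C) ✓, handempty ✓
all met → apply pickup(C)
after:  towers=[A; D/B/G; F; H/E] holding=C

towers=[A; D/B/G; F; H/E] holding=C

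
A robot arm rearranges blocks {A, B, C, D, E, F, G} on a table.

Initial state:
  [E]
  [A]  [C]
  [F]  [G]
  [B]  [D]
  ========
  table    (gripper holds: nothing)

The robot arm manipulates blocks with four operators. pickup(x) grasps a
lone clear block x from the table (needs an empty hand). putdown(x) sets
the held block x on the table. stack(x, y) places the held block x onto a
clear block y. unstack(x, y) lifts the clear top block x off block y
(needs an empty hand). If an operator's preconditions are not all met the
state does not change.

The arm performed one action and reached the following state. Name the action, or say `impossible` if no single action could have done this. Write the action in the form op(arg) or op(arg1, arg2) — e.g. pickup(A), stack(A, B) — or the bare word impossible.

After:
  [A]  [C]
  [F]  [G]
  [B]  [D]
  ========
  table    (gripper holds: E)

unstack(E, A)

target: towers=[B/F/A; D/G/C] holding=E
     unstack(E, A) → towers=[B/F/A; D/G/C] holding=E  ← match
     unstack(C, G) → towers=[B/F/A/E; D/G] holding=C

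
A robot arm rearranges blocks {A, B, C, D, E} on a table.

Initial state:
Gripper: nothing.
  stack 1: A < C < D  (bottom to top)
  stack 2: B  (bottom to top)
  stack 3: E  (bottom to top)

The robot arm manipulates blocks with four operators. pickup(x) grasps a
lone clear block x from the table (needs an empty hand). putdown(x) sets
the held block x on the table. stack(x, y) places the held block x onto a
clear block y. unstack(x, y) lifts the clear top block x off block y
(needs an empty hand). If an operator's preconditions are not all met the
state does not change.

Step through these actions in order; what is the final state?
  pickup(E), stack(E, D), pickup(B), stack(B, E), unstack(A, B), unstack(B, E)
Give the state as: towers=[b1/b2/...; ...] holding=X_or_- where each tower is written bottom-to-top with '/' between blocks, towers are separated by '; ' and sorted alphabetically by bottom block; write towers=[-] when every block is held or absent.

towers=[A/C/D/E] holding=B

step 1 (pickup(E)): towers=[A/C/D; B] holding=E
step 2 (stack(E, D)): towers=[A/C/D/E; B] holding=-
step 3 (pickup(B)): towers=[A/C/D/E] holding=B
step 4 (stack(B, E)): towers=[A/C/D/E/B] holding=-
step 5 (unstack(A, B)) [no-op]: towers=[A/C/D/E/B] holding=-
step 6 (unstack(B, E)): towers=[A/C/D/E] holding=B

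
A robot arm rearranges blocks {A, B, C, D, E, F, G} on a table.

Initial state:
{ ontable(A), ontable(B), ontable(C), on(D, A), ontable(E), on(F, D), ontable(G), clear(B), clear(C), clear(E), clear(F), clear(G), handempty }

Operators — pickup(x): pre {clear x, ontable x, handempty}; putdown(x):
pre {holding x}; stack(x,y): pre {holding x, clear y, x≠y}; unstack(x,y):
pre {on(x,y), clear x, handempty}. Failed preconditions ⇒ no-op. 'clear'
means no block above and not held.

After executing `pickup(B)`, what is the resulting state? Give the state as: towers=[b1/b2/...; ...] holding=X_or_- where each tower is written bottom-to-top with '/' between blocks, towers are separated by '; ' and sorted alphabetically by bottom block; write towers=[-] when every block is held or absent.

towers=[A/D/F; C; E; G] holding=B

before: towers=[A/D/F; B; C; E; G] holding=-
pre[pickup(B)]: clear(B) ok, ontable(B) ok, handempty ok
all met → apply pickup(B)
after:  towers=[A/D/F; C; E; G] holding=B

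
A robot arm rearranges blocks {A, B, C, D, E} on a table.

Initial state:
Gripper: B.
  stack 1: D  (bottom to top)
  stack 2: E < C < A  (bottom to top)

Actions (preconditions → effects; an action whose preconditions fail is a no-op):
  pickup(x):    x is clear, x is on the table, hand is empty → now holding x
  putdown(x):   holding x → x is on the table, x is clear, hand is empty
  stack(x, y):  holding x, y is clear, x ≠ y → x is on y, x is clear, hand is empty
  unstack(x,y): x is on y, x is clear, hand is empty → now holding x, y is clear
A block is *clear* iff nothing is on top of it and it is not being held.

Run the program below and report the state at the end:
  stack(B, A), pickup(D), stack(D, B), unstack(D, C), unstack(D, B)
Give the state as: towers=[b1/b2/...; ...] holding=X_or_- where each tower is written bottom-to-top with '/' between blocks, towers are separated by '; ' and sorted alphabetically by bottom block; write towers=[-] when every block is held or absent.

towers=[E/C/A/B] holding=D

step 1 (stack(B, A)): towers=[D; E/C/A/B] holding=-
step 2 (pickup(D)): towers=[E/C/A/B] holding=D
step 3 (stack(D, B)): towers=[E/C/A/B/D] holding=-
step 4 (unstack(D, C)) [no-op]: towers=[E/C/A/B/D] holding=-
step 5 (unstack(D, B)): towers=[E/C/A/B] holding=D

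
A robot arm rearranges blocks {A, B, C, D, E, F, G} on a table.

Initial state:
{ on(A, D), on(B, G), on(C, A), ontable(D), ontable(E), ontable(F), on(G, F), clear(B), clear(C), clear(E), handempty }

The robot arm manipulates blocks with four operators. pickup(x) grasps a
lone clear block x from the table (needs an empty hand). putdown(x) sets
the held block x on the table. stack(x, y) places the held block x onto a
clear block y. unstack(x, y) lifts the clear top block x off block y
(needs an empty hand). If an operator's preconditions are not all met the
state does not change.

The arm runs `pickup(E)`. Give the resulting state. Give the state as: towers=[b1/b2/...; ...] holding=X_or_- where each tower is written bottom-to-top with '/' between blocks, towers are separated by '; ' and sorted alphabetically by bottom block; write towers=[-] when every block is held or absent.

before: towers=[D/A/C; E; F/G/B] holding=-
pre[pickup(E)]: clear(E) ok, ontable(E) ok, handempty ok
all met → apply pickup(E)
after:  towers=[D/A/C; F/G/B] holding=E

towers=[D/A/C; F/G/B] holding=E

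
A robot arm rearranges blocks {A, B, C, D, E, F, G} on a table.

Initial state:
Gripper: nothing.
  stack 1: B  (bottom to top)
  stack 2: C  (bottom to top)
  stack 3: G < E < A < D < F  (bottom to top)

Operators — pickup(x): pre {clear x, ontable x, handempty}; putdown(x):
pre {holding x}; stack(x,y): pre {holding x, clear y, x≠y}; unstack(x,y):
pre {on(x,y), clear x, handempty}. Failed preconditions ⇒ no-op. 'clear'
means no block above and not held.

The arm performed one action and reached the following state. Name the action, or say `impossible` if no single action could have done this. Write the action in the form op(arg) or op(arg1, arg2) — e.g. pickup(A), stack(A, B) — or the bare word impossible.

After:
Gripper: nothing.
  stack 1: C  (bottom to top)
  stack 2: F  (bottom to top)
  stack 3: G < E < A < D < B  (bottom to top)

impossible

target: towers=[C; F; G/E/A/D/B] holding=-
         pickup(B) → towers=[C; G/E/A/D/F] holding=B
     unstack(F, D) → towers=[B; C; G/E/A/D] holding=F
         pickup(C) → towers=[B; G/E/A/D/F] holding=C
none of the 3 applicable actions match → impossible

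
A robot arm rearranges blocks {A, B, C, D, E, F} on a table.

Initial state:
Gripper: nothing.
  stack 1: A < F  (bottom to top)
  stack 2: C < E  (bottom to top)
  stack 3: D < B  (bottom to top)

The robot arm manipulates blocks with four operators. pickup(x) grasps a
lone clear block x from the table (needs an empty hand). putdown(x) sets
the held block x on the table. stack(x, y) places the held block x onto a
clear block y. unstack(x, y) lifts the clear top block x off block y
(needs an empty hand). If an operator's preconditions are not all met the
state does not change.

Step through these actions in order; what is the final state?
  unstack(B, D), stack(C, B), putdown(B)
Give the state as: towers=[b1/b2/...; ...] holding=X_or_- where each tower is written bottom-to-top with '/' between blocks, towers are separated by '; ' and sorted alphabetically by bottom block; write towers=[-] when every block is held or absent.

step 1 (unstack(B, D)): towers=[A/F; C/E; D] holding=B
step 2 (stack(C, B)) [no-op]: towers=[A/F; C/E; D] holding=B
step 3 (putdown(B)): towers=[A/F; B; C/E; D] holding=-

towers=[A/F; B; C/E; D] holding=-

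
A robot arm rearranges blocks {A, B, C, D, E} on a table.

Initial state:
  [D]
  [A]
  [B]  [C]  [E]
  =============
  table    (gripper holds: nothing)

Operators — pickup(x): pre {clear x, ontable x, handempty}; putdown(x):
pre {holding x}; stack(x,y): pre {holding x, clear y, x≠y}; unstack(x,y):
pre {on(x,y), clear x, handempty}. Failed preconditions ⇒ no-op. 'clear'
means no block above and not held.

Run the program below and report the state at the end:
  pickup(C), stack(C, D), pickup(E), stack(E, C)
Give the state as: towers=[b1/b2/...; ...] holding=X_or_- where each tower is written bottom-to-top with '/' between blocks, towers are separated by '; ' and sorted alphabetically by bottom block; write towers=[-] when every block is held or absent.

step 1 (pickup(C)): towers=[B/A/D; E] holding=C
step 2 (stack(C, D)): towers=[B/A/D/C; E] holding=-
step 3 (pickup(E)): towers=[B/A/D/C] holding=E
step 4 (stack(E, C)): towers=[B/A/D/C/E] holding=-

towers=[B/A/D/C/E] holding=-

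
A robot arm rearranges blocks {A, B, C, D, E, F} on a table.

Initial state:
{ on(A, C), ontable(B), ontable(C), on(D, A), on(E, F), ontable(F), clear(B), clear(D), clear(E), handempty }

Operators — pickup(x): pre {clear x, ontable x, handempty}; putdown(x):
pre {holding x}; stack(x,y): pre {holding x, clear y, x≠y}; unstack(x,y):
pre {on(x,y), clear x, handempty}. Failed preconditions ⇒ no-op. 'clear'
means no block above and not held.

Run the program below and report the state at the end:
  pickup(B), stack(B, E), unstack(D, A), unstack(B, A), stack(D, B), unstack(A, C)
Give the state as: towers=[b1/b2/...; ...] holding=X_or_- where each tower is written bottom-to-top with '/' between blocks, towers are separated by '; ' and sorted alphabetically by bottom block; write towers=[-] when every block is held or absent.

towers=[C; F/E/B/D] holding=A

step 1 (pickup(B)): towers=[C/A/D; F/E] holding=B
step 2 (stack(B, E)): towers=[C/A/D; F/E/B] holding=-
step 3 (unstack(D, A)): towers=[C/A; F/E/B] holding=D
step 4 (unstack(B, A)) [no-op]: towers=[C/A; F/E/B] holding=D
step 5 (stack(D, B)): towers=[C/A; F/E/B/D] holding=-
step 6 (unstack(A, C)): towers=[C; F/E/B/D] holding=A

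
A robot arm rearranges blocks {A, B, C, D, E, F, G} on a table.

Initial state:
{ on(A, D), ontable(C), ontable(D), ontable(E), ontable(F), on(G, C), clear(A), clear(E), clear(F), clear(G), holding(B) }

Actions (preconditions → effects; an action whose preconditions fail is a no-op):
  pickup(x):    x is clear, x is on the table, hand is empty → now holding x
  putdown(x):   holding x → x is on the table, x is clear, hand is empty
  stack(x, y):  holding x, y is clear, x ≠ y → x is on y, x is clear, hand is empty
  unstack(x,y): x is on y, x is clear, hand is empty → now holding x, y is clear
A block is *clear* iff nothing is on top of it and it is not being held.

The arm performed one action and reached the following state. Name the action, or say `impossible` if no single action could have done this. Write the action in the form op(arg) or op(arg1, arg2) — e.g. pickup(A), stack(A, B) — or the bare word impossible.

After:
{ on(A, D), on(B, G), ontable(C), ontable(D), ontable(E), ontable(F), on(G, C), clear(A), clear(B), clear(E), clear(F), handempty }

stack(B, G)

target: towers=[C/G/B; D/A; E; F] holding=-
        putdown(B) → towers=[B; C/G; D/A; E; F] holding=-
       stack(B, F) → towers=[C/G; D/A; E; F/B] holding=-
       stack(B, G) → towers=[C/G/B; D/A; E; F] holding=-  ← match
       stack(B, A) → towers=[C/G; D/A/B; E; F] holding=-
       stack(B, E) → towers=[C/G; D/A; E/B; F] holding=-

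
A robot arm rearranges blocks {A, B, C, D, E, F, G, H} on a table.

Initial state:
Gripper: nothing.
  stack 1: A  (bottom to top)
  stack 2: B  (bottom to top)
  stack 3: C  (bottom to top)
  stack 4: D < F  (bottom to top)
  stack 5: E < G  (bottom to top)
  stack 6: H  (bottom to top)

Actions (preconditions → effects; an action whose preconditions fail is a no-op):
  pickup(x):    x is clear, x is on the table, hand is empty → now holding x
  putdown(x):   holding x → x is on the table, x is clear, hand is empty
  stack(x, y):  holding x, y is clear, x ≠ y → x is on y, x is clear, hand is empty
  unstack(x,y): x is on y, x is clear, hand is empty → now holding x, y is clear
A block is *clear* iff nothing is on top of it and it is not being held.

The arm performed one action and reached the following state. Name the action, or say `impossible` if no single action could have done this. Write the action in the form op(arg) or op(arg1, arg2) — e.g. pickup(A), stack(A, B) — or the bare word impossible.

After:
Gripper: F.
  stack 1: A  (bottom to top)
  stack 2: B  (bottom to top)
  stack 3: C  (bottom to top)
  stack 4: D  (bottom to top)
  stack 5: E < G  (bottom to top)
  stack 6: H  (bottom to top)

unstack(F, D)

target: towers=[A; B; C; D; E/G; H] holding=F
     unstack(G, E) → towers=[A; B; C; D/F; E; H] holding=G
         pickup(A) → towers=[B; C; D/F; E/G; H] holding=A
         pickup(H) → towers=[A; B; C; D/F; E/G] holding=H
         pickup(B) → towers=[A; C; D/F; E/G; H] holding=B
     unstack(F, D) → towers=[A; B; C; D; E/G; H] holding=F  ← match
         pickup(C) → towers=[A; B; D/F; E/G; H] holding=C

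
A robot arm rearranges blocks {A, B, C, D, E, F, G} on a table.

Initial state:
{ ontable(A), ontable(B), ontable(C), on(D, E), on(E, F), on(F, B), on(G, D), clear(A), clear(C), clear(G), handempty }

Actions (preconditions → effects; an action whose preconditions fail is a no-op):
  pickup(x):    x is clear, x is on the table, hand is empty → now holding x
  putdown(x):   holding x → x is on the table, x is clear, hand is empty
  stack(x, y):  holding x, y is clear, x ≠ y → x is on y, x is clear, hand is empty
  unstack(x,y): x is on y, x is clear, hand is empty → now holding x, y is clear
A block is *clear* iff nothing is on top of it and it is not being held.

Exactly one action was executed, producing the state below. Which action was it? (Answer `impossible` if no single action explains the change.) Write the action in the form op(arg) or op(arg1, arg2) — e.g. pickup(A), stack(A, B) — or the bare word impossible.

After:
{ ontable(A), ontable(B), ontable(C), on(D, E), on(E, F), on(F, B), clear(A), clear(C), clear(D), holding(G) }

target: towers=[A; B/F/E/D; C] holding=G
     unstack(G, D) → towers=[A; B/F/E/D; C] holding=G  ← match
         pickup(A) → towers=[B/F/E/D/G; C] holding=A
         pickup(C) → towers=[A; B/F/E/D/G] holding=C

unstack(G, D)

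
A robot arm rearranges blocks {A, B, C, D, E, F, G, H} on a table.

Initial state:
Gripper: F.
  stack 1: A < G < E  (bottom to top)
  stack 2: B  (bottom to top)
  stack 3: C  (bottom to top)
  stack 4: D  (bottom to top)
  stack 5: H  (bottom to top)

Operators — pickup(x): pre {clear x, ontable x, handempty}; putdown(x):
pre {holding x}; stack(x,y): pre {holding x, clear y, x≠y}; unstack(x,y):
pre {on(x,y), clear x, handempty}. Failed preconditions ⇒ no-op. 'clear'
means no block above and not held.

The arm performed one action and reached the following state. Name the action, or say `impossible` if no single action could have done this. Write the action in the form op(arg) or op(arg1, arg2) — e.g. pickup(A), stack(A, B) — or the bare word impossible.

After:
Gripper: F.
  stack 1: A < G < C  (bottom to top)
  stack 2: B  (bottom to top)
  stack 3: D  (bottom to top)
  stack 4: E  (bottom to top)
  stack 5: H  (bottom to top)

target: towers=[A/G/C; B; D; E; H] holding=F
        putdown(F) → towers=[A/G/E; B; C; D; F; H] holding=-
       stack(F, E) → towers=[A/G/E/F; B; C; D; H] holding=-
       stack(F, H) → towers=[A/G/E; B; C; D; H/F] holding=-
       stack(F, B) → towers=[A/G/E; B/F; C; D; H] holding=-
       stack(F, D) → towers=[A/G/E; B; C; D/F; H] holding=-
       stack(F, C) → towers=[A/G/E; B; C/F; D; H] holding=-
none of the 6 applicable actions match → impossible

impossible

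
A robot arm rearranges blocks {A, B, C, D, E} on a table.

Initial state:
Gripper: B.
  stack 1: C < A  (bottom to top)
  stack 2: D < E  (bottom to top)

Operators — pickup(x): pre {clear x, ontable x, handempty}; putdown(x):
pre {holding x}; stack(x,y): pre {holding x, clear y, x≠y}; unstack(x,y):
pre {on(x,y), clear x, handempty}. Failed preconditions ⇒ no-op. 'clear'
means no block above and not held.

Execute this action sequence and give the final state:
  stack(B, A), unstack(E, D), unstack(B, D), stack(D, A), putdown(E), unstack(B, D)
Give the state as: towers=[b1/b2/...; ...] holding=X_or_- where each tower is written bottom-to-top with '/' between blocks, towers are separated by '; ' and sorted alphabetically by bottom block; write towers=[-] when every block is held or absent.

towers=[C/A/B; D; E] holding=-

step 1 (stack(B, A)): towers=[C/A/B; D/E] holding=-
step 2 (unstack(E, D)): towers=[C/A/B; D] holding=E
step 3 (unstack(B, D)) [no-op]: towers=[C/A/B; D] holding=E
step 4 (stack(D, A)) [no-op]: towers=[C/A/B; D] holding=E
step 5 (putdown(E)): towers=[C/A/B; D; E] holding=-
step 6 (unstack(B, D)) [no-op]: towers=[C/A/B; D; E] holding=-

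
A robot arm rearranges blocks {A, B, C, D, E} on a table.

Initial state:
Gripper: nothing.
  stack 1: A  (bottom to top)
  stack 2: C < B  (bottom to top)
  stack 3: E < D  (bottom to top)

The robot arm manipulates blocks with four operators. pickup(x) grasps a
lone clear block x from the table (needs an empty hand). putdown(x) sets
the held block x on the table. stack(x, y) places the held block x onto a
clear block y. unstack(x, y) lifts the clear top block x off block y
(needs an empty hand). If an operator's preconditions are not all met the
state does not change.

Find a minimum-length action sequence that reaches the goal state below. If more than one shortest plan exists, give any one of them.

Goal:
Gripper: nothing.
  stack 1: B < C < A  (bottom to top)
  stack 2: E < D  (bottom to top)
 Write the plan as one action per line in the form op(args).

unstack(B, C)
putdown(B)
pickup(C)
stack(C, B)
pickup(A)
stack(A, C)

step 1 (unstack(B, C)): towers=[A; C; E/D] holding=B
step 2 (putdown(B)): towers=[A; B; C; E/D] holding=-
step 3 (pickup(C)): towers=[A; B; E/D] holding=C
step 4 (stack(C, B)): towers=[A; B/C; E/D] holding=-
step 5 (pickup(A)): towers=[B/C; E/D] holding=A
step 6 (stack(A, C)): towers=[B/C/A; E/D] holding=-
goal check: towers=[B/C/A; E/D] holding=- — reached (length 6, optimal by BFS)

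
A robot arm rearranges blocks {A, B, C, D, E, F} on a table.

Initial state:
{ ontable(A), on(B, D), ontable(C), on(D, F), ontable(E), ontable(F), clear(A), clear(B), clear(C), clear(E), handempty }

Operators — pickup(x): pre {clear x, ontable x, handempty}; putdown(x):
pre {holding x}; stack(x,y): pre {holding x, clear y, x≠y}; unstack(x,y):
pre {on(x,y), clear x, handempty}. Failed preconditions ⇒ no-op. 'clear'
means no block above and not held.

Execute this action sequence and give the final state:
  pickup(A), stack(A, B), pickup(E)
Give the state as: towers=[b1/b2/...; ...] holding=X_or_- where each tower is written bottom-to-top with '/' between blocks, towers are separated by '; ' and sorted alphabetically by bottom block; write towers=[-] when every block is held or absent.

towers=[C; F/D/B/A] holding=E

step 1 (pickup(A)): towers=[C; E; F/D/B] holding=A
step 2 (stack(A, B)): towers=[C; E; F/D/B/A] holding=-
step 3 (pickup(E)): towers=[C; F/D/B/A] holding=E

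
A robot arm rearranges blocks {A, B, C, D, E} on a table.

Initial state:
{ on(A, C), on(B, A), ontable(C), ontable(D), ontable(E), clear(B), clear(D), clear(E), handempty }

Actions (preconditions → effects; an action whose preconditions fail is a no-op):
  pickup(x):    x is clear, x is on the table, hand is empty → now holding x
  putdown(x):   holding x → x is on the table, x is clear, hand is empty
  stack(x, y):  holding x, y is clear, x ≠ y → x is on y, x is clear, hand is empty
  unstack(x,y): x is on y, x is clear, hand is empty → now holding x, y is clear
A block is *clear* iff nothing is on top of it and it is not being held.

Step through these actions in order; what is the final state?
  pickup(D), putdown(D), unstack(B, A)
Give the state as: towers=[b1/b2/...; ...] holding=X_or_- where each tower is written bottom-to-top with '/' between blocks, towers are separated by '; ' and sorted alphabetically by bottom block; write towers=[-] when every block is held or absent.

step 1 (pickup(D)): towers=[C/A/B; E] holding=D
step 2 (putdown(D)): towers=[C/A/B; D; E] holding=-
step 3 (unstack(B, A)): towers=[C/A; D; E] holding=B

towers=[C/A; D; E] holding=B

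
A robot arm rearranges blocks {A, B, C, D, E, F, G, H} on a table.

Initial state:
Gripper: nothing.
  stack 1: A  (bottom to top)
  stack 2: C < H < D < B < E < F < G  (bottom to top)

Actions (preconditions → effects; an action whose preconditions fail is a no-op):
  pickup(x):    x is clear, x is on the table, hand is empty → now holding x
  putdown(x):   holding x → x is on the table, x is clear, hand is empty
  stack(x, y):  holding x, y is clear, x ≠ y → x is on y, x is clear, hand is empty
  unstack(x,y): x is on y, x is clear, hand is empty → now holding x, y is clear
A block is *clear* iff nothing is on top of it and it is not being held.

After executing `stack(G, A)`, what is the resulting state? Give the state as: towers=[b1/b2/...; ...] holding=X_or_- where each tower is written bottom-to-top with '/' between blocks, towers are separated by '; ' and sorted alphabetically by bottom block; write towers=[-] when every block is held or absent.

towers=[A; C/H/D/B/E/F/G] holding=-

before: towers=[A; C/H/D/B/E/F/G] holding=-
pre[stack(G, A)]: holding(G) fail, clear(A) ok, G≠A ok
holding(G) unmet → stack(G, A) is a no-op
after:  towers=[A; C/H/D/B/E/F/G] holding=-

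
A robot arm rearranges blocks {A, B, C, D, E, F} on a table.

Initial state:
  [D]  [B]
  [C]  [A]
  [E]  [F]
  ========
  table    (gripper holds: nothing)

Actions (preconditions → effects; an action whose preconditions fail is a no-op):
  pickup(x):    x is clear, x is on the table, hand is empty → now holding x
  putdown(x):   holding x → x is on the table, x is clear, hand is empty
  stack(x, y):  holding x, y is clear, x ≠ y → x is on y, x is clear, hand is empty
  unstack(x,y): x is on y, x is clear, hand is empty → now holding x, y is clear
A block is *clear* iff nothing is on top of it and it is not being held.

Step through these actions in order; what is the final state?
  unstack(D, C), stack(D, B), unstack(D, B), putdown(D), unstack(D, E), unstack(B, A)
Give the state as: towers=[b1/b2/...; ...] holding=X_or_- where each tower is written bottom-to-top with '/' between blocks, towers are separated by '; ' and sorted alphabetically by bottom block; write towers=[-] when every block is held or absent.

step 1 (unstack(D, C)): towers=[E/C; F/A/B] holding=D
step 2 (stack(D, B)): towers=[E/C; F/A/B/D] holding=-
step 3 (unstack(D, B)): towers=[E/C; F/A/B] holding=D
step 4 (putdown(D)): towers=[D; E/C; F/A/B] holding=-
step 5 (unstack(D, E)) [no-op]: towers=[D; E/C; F/A/B] holding=-
step 6 (unstack(B, A)): towers=[D; E/C; F/A] holding=B

towers=[D; E/C; F/A] holding=B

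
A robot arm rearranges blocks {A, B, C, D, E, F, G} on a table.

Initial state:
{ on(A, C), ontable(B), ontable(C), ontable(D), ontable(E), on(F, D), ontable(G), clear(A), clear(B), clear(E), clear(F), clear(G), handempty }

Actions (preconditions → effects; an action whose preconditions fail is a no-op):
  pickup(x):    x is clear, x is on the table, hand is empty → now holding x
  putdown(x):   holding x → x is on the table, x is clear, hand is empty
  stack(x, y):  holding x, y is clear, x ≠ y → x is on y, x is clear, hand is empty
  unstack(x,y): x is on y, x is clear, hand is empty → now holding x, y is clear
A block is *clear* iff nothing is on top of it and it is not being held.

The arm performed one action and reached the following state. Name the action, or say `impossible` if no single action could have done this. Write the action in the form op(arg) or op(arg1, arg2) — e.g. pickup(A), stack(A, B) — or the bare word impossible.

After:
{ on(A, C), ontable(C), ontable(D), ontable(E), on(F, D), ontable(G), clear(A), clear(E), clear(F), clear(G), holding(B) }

target: towers=[C/A; D/F; E; G] holding=B
         pickup(B) → towers=[C/A; D/F; E; G] holding=B  ← match
     unstack(F, D) → towers=[B; C/A; D; E; G] holding=F
         pickup(G) → towers=[B; C/A; D/F; E] holding=G
     unstack(A, C) → towers=[B; C; D/F; E; G] holding=A
         pickup(E) → towers=[B; C/A; D/F; G] holding=E

pickup(B)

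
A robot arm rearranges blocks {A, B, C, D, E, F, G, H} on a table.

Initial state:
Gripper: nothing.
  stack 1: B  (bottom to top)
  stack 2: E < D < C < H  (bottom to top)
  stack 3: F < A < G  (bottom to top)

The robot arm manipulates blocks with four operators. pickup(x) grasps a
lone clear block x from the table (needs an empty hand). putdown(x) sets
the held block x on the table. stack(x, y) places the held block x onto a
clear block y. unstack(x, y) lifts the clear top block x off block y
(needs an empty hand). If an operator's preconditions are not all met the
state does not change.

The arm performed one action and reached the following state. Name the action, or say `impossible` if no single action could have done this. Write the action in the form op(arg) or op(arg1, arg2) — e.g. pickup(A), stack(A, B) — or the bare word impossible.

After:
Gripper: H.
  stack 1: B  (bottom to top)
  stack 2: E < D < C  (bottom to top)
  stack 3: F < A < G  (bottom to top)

unstack(H, C)

target: towers=[B; E/D/C; F/A/G] holding=H
     unstack(G, A) → towers=[B; E/D/C/H; F/A] holding=G
     unstack(H, C) → towers=[B; E/D/C; F/A/G] holding=H  ← match
         pickup(B) → towers=[E/D/C/H; F/A/G] holding=B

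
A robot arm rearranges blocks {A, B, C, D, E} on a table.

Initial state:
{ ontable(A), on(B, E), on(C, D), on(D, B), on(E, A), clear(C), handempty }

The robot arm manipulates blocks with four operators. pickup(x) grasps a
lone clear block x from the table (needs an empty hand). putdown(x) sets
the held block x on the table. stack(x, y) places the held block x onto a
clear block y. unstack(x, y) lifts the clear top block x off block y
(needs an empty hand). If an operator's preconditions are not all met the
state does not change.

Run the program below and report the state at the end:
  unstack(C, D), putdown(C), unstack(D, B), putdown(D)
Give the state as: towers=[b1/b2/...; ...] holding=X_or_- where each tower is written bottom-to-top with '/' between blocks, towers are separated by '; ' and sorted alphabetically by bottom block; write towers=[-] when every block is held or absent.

step 1 (unstack(C, D)): towers=[A/E/B/D] holding=C
step 2 (putdown(C)): towers=[A/E/B/D; C] holding=-
step 3 (unstack(D, B)): towers=[A/E/B; C] holding=D
step 4 (putdown(D)): towers=[A/E/B; C; D] holding=-

towers=[A/E/B; C; D] holding=-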